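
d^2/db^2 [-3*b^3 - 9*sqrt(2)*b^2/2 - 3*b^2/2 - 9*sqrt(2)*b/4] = -18*b - 9*sqrt(2) - 3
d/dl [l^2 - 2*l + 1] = 2*l - 2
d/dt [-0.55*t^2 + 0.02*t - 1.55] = 0.02 - 1.1*t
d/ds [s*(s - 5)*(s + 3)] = 3*s^2 - 4*s - 15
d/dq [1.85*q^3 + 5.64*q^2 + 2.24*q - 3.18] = 5.55*q^2 + 11.28*q + 2.24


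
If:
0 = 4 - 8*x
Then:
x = 1/2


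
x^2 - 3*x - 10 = (x - 5)*(x + 2)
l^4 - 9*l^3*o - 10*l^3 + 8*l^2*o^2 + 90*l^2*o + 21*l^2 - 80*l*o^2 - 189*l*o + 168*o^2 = (l - 7)*(l - 3)*(l - 8*o)*(l - o)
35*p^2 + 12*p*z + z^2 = (5*p + z)*(7*p + z)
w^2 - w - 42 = (w - 7)*(w + 6)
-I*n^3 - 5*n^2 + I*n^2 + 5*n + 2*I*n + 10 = (n - 2)*(n - 5*I)*(-I*n - I)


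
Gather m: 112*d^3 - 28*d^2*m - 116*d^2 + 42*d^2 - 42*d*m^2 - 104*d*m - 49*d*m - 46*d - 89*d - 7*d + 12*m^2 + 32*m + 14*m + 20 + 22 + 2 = 112*d^3 - 74*d^2 - 142*d + m^2*(12 - 42*d) + m*(-28*d^2 - 153*d + 46) + 44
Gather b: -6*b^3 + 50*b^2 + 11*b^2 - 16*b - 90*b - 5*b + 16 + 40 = -6*b^3 + 61*b^2 - 111*b + 56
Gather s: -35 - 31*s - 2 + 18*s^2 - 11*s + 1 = 18*s^2 - 42*s - 36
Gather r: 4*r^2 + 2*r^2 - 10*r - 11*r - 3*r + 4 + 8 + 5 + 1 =6*r^2 - 24*r + 18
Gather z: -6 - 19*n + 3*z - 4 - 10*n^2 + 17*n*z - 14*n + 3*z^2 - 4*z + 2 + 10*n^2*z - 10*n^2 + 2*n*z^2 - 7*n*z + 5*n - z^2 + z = -20*n^2 - 28*n + z^2*(2*n + 2) + z*(10*n^2 + 10*n) - 8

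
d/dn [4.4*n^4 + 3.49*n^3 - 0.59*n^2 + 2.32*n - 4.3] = 17.6*n^3 + 10.47*n^2 - 1.18*n + 2.32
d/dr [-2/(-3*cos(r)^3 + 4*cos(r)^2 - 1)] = 2*(9*cos(r) - 8)*sin(r)*cos(r)/(3*cos(r)^3 - 4*cos(r)^2 + 1)^2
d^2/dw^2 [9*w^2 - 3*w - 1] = 18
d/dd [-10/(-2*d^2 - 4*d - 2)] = 10*(-d - 1)/(d^2 + 2*d + 1)^2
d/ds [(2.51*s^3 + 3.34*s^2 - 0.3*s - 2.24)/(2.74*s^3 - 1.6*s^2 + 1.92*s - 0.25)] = (-13.1676*s^4 + 11.2824*s^3 + 22.4631*s^2 - 8.838*s + 4.3758)/(7.5076*s^6 - 8.768*s^5 + 13.0816*s^4 - 7.514*s^3 + 4.4864*s^2 - 0.96*s + 0.0625)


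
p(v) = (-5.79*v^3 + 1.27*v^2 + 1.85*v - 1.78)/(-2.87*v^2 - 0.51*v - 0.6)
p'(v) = (5.74*v + 0.51)*(-5.79*v^3 + 1.27*v^2 + 1.85*v - 1.78)/(-2.87*v^2 - 0.51*v - 0.6)^2 + (-17.37*v^2 + 2.54*v + 1.85)/(-2.87*v^2 - 0.51*v - 0.6)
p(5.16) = 9.47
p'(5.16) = 2.04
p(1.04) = 1.18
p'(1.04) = 1.57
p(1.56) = 2.12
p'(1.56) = 1.95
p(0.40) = 0.96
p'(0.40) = -2.19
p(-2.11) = -4.42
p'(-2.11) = 2.40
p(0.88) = 0.95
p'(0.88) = 1.24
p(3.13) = 5.31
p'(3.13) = 2.05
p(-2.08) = -4.35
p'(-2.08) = 2.42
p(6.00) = 11.18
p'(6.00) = 2.03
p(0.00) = 2.97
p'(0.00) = -5.60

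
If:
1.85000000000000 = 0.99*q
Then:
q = 1.87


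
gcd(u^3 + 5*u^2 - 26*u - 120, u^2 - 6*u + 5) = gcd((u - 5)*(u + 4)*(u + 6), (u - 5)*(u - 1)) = u - 5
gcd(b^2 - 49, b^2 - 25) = 1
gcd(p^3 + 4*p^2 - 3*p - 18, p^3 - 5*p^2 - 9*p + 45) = p + 3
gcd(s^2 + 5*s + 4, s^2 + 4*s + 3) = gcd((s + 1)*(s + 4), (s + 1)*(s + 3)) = s + 1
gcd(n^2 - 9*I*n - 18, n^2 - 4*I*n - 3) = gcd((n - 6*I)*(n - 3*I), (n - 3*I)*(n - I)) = n - 3*I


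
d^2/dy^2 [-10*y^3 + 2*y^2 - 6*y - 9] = 4 - 60*y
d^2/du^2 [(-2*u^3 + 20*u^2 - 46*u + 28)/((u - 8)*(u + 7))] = 56*(-5*u^3 + 111*u^2 - 951*u + 2389)/(u^6 - 3*u^5 - 165*u^4 + 335*u^3 + 9240*u^2 - 9408*u - 175616)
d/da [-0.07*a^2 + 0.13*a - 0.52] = 0.13 - 0.14*a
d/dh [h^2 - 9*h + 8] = 2*h - 9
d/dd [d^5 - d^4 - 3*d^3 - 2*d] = 5*d^4 - 4*d^3 - 9*d^2 - 2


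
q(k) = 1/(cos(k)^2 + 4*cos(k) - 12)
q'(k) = (2*sin(k)*cos(k) + 4*sin(k))/(cos(k)^2 + 4*cos(k) - 12)^2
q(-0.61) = -0.12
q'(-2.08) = -0.01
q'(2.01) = 0.02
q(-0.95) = -0.11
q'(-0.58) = -0.05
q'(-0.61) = -0.05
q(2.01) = -0.07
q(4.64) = -0.08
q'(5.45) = -0.05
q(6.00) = -0.14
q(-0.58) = -0.13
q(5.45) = -0.11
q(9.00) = -0.07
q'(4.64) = -0.03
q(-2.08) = -0.07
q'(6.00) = -0.03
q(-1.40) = -0.09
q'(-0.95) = -0.05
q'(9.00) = 0.00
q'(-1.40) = -0.03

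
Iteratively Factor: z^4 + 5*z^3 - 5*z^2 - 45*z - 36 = (z + 1)*(z^3 + 4*z^2 - 9*z - 36) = (z + 1)*(z + 3)*(z^2 + z - 12) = (z - 3)*(z + 1)*(z + 3)*(z + 4)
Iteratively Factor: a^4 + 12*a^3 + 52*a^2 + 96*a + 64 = (a + 2)*(a^3 + 10*a^2 + 32*a + 32) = (a + 2)*(a + 4)*(a^2 + 6*a + 8) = (a + 2)*(a + 4)^2*(a + 2)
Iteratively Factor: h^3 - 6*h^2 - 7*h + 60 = (h + 3)*(h^2 - 9*h + 20) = (h - 4)*(h + 3)*(h - 5)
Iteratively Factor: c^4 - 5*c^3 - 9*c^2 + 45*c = (c)*(c^3 - 5*c^2 - 9*c + 45) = c*(c - 5)*(c^2 - 9) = c*(c - 5)*(c + 3)*(c - 3)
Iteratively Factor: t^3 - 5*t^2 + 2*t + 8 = (t - 4)*(t^2 - t - 2) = (t - 4)*(t + 1)*(t - 2)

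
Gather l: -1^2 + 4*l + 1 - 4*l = 0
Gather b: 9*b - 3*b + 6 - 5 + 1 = 6*b + 2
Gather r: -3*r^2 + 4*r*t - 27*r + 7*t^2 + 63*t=-3*r^2 + r*(4*t - 27) + 7*t^2 + 63*t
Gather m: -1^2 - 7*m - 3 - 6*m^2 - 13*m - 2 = -6*m^2 - 20*m - 6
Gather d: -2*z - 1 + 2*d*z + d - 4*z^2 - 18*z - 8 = d*(2*z + 1) - 4*z^2 - 20*z - 9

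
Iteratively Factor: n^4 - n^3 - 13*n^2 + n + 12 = (n - 1)*(n^3 - 13*n - 12) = (n - 1)*(n + 3)*(n^2 - 3*n - 4) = (n - 4)*(n - 1)*(n + 3)*(n + 1)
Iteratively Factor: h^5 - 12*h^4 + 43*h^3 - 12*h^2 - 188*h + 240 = (h - 4)*(h^4 - 8*h^3 + 11*h^2 + 32*h - 60) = (h - 5)*(h - 4)*(h^3 - 3*h^2 - 4*h + 12) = (h - 5)*(h - 4)*(h - 2)*(h^2 - h - 6) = (h - 5)*(h - 4)*(h - 2)*(h + 2)*(h - 3)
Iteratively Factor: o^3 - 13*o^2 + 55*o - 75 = (o - 5)*(o^2 - 8*o + 15) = (o - 5)*(o - 3)*(o - 5)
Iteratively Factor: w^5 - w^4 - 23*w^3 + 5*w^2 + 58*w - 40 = (w - 1)*(w^4 - 23*w^2 - 18*w + 40) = (w - 1)^2*(w^3 + w^2 - 22*w - 40) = (w - 5)*(w - 1)^2*(w^2 + 6*w + 8) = (w - 5)*(w - 1)^2*(w + 4)*(w + 2)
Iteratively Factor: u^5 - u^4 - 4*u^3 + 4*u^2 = (u)*(u^4 - u^3 - 4*u^2 + 4*u) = u^2*(u^3 - u^2 - 4*u + 4) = u^2*(u + 2)*(u^2 - 3*u + 2) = u^2*(u - 1)*(u + 2)*(u - 2)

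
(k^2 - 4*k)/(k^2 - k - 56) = k*(4 - k)/(-k^2 + k + 56)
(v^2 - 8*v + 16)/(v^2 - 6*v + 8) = (v - 4)/(v - 2)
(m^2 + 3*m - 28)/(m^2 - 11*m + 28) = (m + 7)/(m - 7)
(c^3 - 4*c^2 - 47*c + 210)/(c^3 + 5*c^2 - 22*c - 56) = (c^2 - 11*c + 30)/(c^2 - 2*c - 8)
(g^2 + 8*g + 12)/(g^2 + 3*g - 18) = (g + 2)/(g - 3)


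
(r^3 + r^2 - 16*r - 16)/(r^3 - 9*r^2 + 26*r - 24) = (r^2 + 5*r + 4)/(r^2 - 5*r + 6)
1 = 1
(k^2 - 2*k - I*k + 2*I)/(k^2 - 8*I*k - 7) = (k - 2)/(k - 7*I)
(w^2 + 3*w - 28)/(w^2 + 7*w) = (w - 4)/w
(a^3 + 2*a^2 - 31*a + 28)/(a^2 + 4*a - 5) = (a^2 + 3*a - 28)/(a + 5)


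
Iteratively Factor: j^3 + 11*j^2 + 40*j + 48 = (j + 4)*(j^2 + 7*j + 12) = (j + 3)*(j + 4)*(j + 4)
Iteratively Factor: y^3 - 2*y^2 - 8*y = (y + 2)*(y^2 - 4*y) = y*(y + 2)*(y - 4)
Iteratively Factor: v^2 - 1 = (v + 1)*(v - 1)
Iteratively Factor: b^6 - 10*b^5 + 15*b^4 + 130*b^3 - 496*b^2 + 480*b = (b)*(b^5 - 10*b^4 + 15*b^3 + 130*b^2 - 496*b + 480) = b*(b - 3)*(b^4 - 7*b^3 - 6*b^2 + 112*b - 160) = b*(b - 5)*(b - 3)*(b^3 - 2*b^2 - 16*b + 32) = b*(b - 5)*(b - 3)*(b - 2)*(b^2 - 16) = b*(b - 5)*(b - 3)*(b - 2)*(b + 4)*(b - 4)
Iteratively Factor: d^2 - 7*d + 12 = (d - 3)*(d - 4)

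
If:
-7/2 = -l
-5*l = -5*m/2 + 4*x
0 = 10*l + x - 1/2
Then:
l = 7/2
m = -241/5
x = -69/2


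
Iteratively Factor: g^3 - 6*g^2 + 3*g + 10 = (g - 5)*(g^2 - g - 2) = (g - 5)*(g - 2)*(g + 1)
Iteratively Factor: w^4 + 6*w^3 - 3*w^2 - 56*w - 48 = (w - 3)*(w^3 + 9*w^2 + 24*w + 16) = (w - 3)*(w + 4)*(w^2 + 5*w + 4) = (w - 3)*(w + 4)^2*(w + 1)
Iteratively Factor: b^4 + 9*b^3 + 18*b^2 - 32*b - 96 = (b + 4)*(b^3 + 5*b^2 - 2*b - 24) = (b + 3)*(b + 4)*(b^2 + 2*b - 8) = (b + 3)*(b + 4)^2*(b - 2)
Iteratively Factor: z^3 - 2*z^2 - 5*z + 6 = (z + 2)*(z^2 - 4*z + 3) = (z - 3)*(z + 2)*(z - 1)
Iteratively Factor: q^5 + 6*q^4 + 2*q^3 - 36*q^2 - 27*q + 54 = (q + 3)*(q^4 + 3*q^3 - 7*q^2 - 15*q + 18) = (q - 1)*(q + 3)*(q^3 + 4*q^2 - 3*q - 18) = (q - 1)*(q + 3)^2*(q^2 + q - 6) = (q - 2)*(q - 1)*(q + 3)^2*(q + 3)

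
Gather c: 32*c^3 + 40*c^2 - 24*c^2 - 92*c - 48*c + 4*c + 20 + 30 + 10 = 32*c^3 + 16*c^2 - 136*c + 60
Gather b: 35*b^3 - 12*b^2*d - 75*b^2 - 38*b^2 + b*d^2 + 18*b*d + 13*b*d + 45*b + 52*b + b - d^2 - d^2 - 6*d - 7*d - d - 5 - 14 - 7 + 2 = 35*b^3 + b^2*(-12*d - 113) + b*(d^2 + 31*d + 98) - 2*d^2 - 14*d - 24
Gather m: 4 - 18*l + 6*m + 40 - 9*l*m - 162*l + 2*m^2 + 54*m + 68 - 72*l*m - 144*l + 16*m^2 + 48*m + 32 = -324*l + 18*m^2 + m*(108 - 81*l) + 144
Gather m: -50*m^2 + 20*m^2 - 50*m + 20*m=-30*m^2 - 30*m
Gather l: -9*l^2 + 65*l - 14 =-9*l^2 + 65*l - 14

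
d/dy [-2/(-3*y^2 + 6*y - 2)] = 12*(1 - y)/(3*y^2 - 6*y + 2)^2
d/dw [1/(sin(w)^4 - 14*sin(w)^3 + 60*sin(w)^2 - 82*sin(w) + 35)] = 2*(19*sin(w) + 2*cos(w)^2 - 43)*cos(w)/((sin(w) - 7)^2*(sin(w) - 5)^2*(sin(w) - 1)^3)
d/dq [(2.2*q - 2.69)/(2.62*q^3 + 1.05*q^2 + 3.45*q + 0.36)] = (-11.528*q^3 + 18.8334*q^2 + 5.649*q + 10.0725)/(6.8644*q^6 + 5.502*q^5 + 19.1805*q^4 + 9.1314*q^3 + 12.6585*q^2 + 2.484*q + 0.1296)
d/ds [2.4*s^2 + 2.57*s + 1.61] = 4.8*s + 2.57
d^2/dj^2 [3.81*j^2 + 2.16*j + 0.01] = 7.62000000000000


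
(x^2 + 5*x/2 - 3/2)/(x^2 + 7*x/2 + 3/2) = (2*x - 1)/(2*x + 1)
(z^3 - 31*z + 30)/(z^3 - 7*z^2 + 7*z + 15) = (z^2 + 5*z - 6)/(z^2 - 2*z - 3)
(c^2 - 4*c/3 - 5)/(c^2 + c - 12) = (c + 5/3)/(c + 4)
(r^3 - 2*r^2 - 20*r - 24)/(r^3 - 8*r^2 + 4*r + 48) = (r + 2)/(r - 4)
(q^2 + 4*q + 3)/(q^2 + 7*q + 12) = (q + 1)/(q + 4)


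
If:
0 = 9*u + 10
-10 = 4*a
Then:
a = -5/2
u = -10/9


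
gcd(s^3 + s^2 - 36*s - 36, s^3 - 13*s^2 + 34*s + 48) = s^2 - 5*s - 6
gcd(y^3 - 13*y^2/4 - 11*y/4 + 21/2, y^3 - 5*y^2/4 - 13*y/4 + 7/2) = y^2 - y/4 - 7/2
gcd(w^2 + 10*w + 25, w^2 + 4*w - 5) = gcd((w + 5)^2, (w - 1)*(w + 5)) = w + 5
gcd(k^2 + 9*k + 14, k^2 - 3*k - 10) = k + 2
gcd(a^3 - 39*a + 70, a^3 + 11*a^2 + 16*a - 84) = a^2 + 5*a - 14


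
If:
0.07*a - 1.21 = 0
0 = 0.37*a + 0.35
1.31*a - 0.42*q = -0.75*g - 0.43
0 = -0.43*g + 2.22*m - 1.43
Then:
No Solution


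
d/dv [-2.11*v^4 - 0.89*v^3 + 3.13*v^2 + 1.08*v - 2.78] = -8.44*v^3 - 2.67*v^2 + 6.26*v + 1.08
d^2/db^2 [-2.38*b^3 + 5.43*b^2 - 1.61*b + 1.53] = 10.86 - 14.28*b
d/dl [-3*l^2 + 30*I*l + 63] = -6*l + 30*I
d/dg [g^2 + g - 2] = 2*g + 1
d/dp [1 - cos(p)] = sin(p)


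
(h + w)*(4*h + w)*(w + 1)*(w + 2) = 4*h^2*w^2 + 12*h^2*w + 8*h^2 + 5*h*w^3 + 15*h*w^2 + 10*h*w + w^4 + 3*w^3 + 2*w^2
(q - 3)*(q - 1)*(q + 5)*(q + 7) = q^4 + 8*q^3 - 10*q^2 - 104*q + 105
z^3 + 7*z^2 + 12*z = z*(z + 3)*(z + 4)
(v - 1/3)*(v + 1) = v^2 + 2*v/3 - 1/3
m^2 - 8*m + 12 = (m - 6)*(m - 2)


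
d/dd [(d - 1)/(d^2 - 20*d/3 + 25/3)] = 3*(-3*d^2 + 6*d + 5)/(9*d^4 - 120*d^3 + 550*d^2 - 1000*d + 625)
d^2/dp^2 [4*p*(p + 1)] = 8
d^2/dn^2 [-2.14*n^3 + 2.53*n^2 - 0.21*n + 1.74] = 5.06 - 12.84*n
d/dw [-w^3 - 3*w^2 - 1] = 3*w*(-w - 2)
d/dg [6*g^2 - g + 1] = 12*g - 1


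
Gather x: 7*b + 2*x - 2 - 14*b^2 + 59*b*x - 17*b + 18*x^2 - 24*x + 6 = -14*b^2 - 10*b + 18*x^2 + x*(59*b - 22) + 4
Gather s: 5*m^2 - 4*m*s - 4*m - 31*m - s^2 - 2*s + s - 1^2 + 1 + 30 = 5*m^2 - 35*m - s^2 + s*(-4*m - 1) + 30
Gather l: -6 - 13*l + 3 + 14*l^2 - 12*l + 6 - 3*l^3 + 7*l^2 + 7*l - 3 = -3*l^3 + 21*l^2 - 18*l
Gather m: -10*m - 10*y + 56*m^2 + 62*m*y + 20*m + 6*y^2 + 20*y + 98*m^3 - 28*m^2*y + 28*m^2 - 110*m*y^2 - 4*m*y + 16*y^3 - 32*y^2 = 98*m^3 + m^2*(84 - 28*y) + m*(-110*y^2 + 58*y + 10) + 16*y^3 - 26*y^2 + 10*y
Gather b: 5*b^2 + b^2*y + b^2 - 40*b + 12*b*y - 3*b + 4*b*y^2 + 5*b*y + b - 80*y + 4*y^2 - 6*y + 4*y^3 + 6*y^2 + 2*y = b^2*(y + 6) + b*(4*y^2 + 17*y - 42) + 4*y^3 + 10*y^2 - 84*y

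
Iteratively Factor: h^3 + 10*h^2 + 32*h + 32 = (h + 4)*(h^2 + 6*h + 8) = (h + 4)^2*(h + 2)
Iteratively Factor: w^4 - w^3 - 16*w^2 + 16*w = (w + 4)*(w^3 - 5*w^2 + 4*w) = (w - 4)*(w + 4)*(w^2 - w) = w*(w - 4)*(w + 4)*(w - 1)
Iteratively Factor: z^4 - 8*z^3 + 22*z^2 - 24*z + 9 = (z - 1)*(z^3 - 7*z^2 + 15*z - 9) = (z - 1)^2*(z^2 - 6*z + 9) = (z - 3)*(z - 1)^2*(z - 3)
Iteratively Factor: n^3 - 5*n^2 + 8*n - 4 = (n - 2)*(n^2 - 3*n + 2) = (n - 2)*(n - 1)*(n - 2)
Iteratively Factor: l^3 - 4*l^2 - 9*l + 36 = (l - 3)*(l^2 - l - 12) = (l - 4)*(l - 3)*(l + 3)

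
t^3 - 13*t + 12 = (t - 3)*(t - 1)*(t + 4)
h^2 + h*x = h*(h + x)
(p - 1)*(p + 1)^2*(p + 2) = p^4 + 3*p^3 + p^2 - 3*p - 2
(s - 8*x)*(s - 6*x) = s^2 - 14*s*x + 48*x^2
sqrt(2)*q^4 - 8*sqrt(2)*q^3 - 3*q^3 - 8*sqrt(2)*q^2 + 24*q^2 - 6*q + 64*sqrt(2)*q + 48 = (q - 8)*(q - 3*sqrt(2))*(q + sqrt(2))*(sqrt(2)*q + 1)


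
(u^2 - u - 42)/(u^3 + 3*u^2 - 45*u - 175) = (u + 6)/(u^2 + 10*u + 25)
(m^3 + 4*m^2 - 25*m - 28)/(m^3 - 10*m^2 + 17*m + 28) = (m + 7)/(m - 7)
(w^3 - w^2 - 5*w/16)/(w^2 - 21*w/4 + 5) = w*(4*w + 1)/(4*(w - 4))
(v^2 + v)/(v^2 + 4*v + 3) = v/(v + 3)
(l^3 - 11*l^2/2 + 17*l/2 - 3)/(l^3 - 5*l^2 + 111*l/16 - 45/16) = 8*(2*l^2 - 5*l + 2)/(16*l^2 - 32*l + 15)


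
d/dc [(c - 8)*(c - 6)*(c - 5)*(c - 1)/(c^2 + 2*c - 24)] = 2*(c^5 - 7*c^4 - 88*c^3 + 1036*c^2 - 3528*c + 4056)/(c^4 + 4*c^3 - 44*c^2 - 96*c + 576)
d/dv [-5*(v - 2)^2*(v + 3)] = -15*v^2 + 10*v + 40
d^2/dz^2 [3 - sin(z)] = sin(z)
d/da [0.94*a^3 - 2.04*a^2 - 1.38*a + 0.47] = 2.82*a^2 - 4.08*a - 1.38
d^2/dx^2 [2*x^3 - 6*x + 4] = 12*x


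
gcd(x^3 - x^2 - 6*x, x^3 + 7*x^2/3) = x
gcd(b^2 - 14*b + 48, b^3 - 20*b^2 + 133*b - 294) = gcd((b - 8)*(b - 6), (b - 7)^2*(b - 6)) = b - 6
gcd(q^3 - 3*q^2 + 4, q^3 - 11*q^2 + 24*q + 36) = q + 1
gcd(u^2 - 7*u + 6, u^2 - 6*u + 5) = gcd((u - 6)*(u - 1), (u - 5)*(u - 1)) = u - 1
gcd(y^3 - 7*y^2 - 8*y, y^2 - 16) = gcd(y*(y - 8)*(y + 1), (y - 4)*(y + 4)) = 1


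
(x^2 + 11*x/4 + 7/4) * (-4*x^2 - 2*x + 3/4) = -4*x^4 - 13*x^3 - 47*x^2/4 - 23*x/16 + 21/16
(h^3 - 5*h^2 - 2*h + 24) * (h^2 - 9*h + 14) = h^5 - 14*h^4 + 57*h^3 - 28*h^2 - 244*h + 336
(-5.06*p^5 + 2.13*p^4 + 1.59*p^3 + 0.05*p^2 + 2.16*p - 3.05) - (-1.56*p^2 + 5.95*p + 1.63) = -5.06*p^5 + 2.13*p^4 + 1.59*p^3 + 1.61*p^2 - 3.79*p - 4.68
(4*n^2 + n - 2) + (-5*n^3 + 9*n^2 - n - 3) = -5*n^3 + 13*n^2 - 5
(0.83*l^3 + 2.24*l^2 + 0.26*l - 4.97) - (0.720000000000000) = 0.83*l^3 + 2.24*l^2 + 0.26*l - 5.69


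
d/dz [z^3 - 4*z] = 3*z^2 - 4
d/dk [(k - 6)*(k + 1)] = 2*k - 5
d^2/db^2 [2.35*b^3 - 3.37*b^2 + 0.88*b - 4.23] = 14.1*b - 6.74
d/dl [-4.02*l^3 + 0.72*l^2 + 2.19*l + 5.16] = -12.06*l^2 + 1.44*l + 2.19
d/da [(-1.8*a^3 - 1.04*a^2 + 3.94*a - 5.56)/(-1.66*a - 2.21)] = (5.976*a^3 + 13.6604*a^2 + 4.5968*a - 17.937)/(2.7556*a^2 + 7.3372*a + 4.8841)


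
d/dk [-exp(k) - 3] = -exp(k)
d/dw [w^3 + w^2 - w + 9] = 3*w^2 + 2*w - 1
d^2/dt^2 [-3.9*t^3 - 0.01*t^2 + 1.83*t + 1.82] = -23.4*t - 0.02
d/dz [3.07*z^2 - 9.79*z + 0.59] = 6.14*z - 9.79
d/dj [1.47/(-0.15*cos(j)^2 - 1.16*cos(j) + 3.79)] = -(0.441*cos(j) + 1.7052)*sin(j)/(0.15*cos(j)^2 + 1.16*cos(j) - 3.79)^2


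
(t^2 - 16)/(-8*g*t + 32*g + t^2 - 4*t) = (t + 4)/(-8*g + t)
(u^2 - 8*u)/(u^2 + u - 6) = u*(u - 8)/(u^2 + u - 6)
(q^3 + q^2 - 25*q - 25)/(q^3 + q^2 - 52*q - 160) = (q^2 - 4*q - 5)/(q^2 - 4*q - 32)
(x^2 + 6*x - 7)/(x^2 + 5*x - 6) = (x + 7)/(x + 6)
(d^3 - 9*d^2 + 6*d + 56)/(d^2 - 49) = (d^2 - 2*d - 8)/(d + 7)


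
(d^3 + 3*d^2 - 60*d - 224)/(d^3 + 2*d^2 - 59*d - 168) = (d + 4)/(d + 3)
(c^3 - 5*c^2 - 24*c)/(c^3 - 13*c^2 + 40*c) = (c + 3)/(c - 5)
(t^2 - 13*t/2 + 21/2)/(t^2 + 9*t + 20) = (2*t^2 - 13*t + 21)/(2*(t^2 + 9*t + 20))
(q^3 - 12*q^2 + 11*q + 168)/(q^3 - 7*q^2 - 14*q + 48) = (q - 7)/(q - 2)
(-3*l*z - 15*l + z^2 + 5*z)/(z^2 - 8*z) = (-3*l*z - 15*l + z^2 + 5*z)/(z*(z - 8))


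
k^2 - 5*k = k*(k - 5)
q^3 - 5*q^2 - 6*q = q*(q - 6)*(q + 1)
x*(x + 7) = x^2 + 7*x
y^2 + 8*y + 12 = (y + 2)*(y + 6)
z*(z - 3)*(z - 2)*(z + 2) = z^4 - 3*z^3 - 4*z^2 + 12*z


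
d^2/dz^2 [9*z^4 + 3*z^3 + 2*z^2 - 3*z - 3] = 108*z^2 + 18*z + 4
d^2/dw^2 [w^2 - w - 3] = 2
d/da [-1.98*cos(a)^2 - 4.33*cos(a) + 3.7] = (3.96*cos(a) + 4.33)*sin(a)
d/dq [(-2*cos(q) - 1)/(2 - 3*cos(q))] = 7*sin(q)/(3*cos(q) - 2)^2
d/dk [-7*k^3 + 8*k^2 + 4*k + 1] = -21*k^2 + 16*k + 4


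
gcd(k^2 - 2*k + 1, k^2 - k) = k - 1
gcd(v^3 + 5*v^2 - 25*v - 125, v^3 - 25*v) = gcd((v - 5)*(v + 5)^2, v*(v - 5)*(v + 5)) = v^2 - 25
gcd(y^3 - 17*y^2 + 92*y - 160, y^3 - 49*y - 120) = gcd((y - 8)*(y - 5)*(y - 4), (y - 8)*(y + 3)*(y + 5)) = y - 8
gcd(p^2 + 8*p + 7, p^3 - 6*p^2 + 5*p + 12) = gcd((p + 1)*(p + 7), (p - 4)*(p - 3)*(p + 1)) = p + 1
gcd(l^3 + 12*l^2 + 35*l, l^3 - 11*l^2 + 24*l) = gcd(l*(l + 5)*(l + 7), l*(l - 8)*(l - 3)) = l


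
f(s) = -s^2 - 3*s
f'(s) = -2*s - 3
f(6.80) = -66.64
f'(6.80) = -16.60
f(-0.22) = 0.61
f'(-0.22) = -2.56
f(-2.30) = 1.61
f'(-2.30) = 1.60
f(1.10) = -4.51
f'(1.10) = -5.20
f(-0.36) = 0.95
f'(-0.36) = -2.28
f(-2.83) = 0.48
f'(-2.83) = 2.66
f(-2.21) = 1.75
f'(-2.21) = 1.42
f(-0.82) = 1.79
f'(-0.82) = -1.36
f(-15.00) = -180.00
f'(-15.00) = 27.00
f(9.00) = -108.00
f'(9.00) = -21.00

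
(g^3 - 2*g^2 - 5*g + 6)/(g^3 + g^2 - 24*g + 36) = (g^2 + g - 2)/(g^2 + 4*g - 12)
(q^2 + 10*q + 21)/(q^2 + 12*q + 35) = (q + 3)/(q + 5)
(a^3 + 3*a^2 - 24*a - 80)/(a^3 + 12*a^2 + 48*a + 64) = (a - 5)/(a + 4)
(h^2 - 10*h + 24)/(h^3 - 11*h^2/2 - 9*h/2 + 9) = 2*(h - 4)/(2*h^2 + h - 3)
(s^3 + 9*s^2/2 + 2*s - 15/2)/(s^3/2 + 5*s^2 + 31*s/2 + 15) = (2*s^2 + 3*s - 5)/(s^2 + 7*s + 10)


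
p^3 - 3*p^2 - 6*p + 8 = (p - 4)*(p - 1)*(p + 2)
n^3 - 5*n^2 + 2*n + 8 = (n - 4)*(n - 2)*(n + 1)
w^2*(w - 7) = w^3 - 7*w^2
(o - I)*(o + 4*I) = o^2 + 3*I*o + 4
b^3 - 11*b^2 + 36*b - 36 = (b - 6)*(b - 3)*(b - 2)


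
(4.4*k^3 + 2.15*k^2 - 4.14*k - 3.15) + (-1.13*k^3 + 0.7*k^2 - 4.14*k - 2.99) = 3.27*k^3 + 2.85*k^2 - 8.28*k - 6.14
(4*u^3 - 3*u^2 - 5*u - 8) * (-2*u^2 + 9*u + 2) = -8*u^5 + 42*u^4 - 9*u^3 - 35*u^2 - 82*u - 16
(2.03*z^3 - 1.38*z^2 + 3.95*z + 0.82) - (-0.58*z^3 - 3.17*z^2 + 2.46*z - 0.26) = 2.61*z^3 + 1.79*z^2 + 1.49*z + 1.08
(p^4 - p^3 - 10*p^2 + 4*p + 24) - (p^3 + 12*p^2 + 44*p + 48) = p^4 - 2*p^3 - 22*p^2 - 40*p - 24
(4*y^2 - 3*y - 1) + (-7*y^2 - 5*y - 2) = -3*y^2 - 8*y - 3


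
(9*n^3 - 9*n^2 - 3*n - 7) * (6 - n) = -9*n^4 + 63*n^3 - 51*n^2 - 11*n - 42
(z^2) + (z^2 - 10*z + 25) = 2*z^2 - 10*z + 25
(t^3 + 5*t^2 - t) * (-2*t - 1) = -2*t^4 - 11*t^3 - 3*t^2 + t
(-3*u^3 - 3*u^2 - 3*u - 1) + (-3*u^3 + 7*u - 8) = -6*u^3 - 3*u^2 + 4*u - 9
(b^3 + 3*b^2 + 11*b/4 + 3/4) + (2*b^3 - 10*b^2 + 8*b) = 3*b^3 - 7*b^2 + 43*b/4 + 3/4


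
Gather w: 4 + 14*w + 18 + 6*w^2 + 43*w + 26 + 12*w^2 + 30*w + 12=18*w^2 + 87*w + 60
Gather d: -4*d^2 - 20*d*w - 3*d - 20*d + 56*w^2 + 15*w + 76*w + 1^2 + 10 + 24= -4*d^2 + d*(-20*w - 23) + 56*w^2 + 91*w + 35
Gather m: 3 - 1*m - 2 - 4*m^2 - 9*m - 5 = -4*m^2 - 10*m - 4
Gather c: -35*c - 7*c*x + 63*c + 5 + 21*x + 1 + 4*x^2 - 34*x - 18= c*(28 - 7*x) + 4*x^2 - 13*x - 12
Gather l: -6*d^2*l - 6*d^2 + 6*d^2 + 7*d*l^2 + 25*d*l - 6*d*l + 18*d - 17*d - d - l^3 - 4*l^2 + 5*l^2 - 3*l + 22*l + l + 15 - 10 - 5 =-l^3 + l^2*(7*d + 1) + l*(-6*d^2 + 19*d + 20)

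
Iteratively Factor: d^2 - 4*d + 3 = (d - 3)*(d - 1)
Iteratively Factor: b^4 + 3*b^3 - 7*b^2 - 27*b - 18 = (b + 3)*(b^3 - 7*b - 6) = (b + 2)*(b + 3)*(b^2 - 2*b - 3) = (b + 1)*(b + 2)*(b + 3)*(b - 3)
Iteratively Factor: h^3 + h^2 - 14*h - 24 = (h - 4)*(h^2 + 5*h + 6) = (h - 4)*(h + 3)*(h + 2)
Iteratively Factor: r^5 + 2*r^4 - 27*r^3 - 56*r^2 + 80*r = (r - 5)*(r^4 + 7*r^3 + 8*r^2 - 16*r) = (r - 5)*(r + 4)*(r^3 + 3*r^2 - 4*r) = (r - 5)*(r - 1)*(r + 4)*(r^2 + 4*r) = (r - 5)*(r - 1)*(r + 4)^2*(r)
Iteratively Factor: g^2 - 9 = (g + 3)*(g - 3)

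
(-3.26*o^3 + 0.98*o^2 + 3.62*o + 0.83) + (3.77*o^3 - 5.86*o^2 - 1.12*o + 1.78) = 0.51*o^3 - 4.88*o^2 + 2.5*o + 2.61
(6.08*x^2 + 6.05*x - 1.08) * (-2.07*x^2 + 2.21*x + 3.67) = -12.5856*x^4 + 0.913300000000001*x^3 + 37.9197*x^2 + 19.8167*x - 3.9636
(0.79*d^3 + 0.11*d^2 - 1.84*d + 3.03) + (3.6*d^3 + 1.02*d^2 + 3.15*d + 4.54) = 4.39*d^3 + 1.13*d^2 + 1.31*d + 7.57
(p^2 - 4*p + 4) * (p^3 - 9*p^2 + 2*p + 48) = p^5 - 13*p^4 + 42*p^3 + 4*p^2 - 184*p + 192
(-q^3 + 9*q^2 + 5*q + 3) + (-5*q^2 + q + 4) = -q^3 + 4*q^2 + 6*q + 7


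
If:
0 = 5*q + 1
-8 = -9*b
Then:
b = 8/9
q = -1/5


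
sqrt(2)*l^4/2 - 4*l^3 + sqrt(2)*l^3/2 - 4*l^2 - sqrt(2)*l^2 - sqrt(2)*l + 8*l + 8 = (l - 4*sqrt(2))*(l - sqrt(2))*(l + sqrt(2))*(sqrt(2)*l/2 + sqrt(2)/2)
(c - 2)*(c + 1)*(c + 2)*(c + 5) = c^4 + 6*c^3 + c^2 - 24*c - 20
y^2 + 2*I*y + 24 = (y - 4*I)*(y + 6*I)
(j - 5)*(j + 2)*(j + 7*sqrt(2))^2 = j^4 - 3*j^3 + 14*sqrt(2)*j^3 - 42*sqrt(2)*j^2 + 88*j^2 - 294*j - 140*sqrt(2)*j - 980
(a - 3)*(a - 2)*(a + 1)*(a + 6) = a^4 + 2*a^3 - 23*a^2 + 12*a + 36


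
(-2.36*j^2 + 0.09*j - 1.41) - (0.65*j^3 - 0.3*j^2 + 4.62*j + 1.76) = -0.65*j^3 - 2.06*j^2 - 4.53*j - 3.17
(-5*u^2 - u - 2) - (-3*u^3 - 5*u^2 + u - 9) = 3*u^3 - 2*u + 7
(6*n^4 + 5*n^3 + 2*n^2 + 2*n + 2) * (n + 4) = 6*n^5 + 29*n^4 + 22*n^3 + 10*n^2 + 10*n + 8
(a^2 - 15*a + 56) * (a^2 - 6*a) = a^4 - 21*a^3 + 146*a^2 - 336*a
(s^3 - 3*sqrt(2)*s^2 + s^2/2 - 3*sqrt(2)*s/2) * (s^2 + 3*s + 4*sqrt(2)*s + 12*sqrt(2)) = s^5 + sqrt(2)*s^4 + 7*s^4/2 - 45*s^3/2 + 7*sqrt(2)*s^3/2 - 84*s^2 + 3*sqrt(2)*s^2/2 - 36*s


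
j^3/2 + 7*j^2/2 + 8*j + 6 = (j/2 + 1)*(j + 2)*(j + 3)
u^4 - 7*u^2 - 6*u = u*(u - 3)*(u + 1)*(u + 2)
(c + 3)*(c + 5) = c^2 + 8*c + 15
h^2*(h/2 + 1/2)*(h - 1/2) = h^4/2 + h^3/4 - h^2/4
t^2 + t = t*(t + 1)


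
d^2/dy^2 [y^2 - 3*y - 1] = 2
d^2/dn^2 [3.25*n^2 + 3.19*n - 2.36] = 6.50000000000000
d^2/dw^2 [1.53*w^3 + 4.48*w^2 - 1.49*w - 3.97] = 9.18*w + 8.96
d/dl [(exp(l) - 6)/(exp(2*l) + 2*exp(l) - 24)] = (-2*(exp(l) - 6)*(exp(l) + 1) + exp(2*l) + 2*exp(l) - 24)*exp(l)/(exp(2*l) + 2*exp(l) - 24)^2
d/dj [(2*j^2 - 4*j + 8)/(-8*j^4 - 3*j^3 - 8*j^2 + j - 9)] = 2*(16*j^5 - 45*j^4 + 116*j^3 + 21*j^2 + 46*j + 14)/(64*j^8 + 48*j^7 + 137*j^6 + 32*j^5 + 202*j^4 + 38*j^3 + 145*j^2 - 18*j + 81)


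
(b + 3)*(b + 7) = b^2 + 10*b + 21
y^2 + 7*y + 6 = (y + 1)*(y + 6)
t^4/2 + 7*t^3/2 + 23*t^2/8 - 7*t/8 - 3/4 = (t/2 + 1/2)*(t - 1/2)*(t + 1/2)*(t + 6)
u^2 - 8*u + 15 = (u - 5)*(u - 3)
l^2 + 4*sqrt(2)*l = l*(l + 4*sqrt(2))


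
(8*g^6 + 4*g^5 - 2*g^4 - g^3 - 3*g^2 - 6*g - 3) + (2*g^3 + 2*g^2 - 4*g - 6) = 8*g^6 + 4*g^5 - 2*g^4 + g^3 - g^2 - 10*g - 9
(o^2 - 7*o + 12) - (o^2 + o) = 12 - 8*o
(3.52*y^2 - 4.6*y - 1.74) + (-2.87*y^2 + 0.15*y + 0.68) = 0.65*y^2 - 4.45*y - 1.06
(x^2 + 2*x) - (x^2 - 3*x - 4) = 5*x + 4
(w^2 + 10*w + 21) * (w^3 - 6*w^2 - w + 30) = w^5 + 4*w^4 - 40*w^3 - 106*w^2 + 279*w + 630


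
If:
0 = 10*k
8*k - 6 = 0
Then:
No Solution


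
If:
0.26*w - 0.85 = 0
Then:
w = 3.27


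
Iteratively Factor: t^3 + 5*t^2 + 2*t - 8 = (t + 4)*(t^2 + t - 2) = (t - 1)*(t + 4)*(t + 2)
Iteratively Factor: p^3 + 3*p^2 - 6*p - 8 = (p - 2)*(p^2 + 5*p + 4) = (p - 2)*(p + 1)*(p + 4)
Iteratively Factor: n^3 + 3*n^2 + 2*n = (n + 2)*(n^2 + n) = n*(n + 2)*(n + 1)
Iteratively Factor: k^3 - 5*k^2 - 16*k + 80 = (k + 4)*(k^2 - 9*k + 20) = (k - 4)*(k + 4)*(k - 5)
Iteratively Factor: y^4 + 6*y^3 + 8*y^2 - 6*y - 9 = (y + 3)*(y^3 + 3*y^2 - y - 3) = (y - 1)*(y + 3)*(y^2 + 4*y + 3) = (y - 1)*(y + 3)^2*(y + 1)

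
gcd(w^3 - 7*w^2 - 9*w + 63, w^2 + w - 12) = w - 3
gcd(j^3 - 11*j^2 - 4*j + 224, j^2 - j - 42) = j - 7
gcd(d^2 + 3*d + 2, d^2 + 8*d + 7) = d + 1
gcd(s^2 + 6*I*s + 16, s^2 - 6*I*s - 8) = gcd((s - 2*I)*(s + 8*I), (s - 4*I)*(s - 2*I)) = s - 2*I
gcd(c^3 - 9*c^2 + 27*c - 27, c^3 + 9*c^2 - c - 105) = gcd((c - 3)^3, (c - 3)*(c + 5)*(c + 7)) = c - 3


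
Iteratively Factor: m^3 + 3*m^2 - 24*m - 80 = (m + 4)*(m^2 - m - 20) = (m - 5)*(m + 4)*(m + 4)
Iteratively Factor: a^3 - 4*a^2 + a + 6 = (a - 2)*(a^2 - 2*a - 3) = (a - 2)*(a + 1)*(a - 3)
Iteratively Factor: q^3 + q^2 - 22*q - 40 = (q + 4)*(q^2 - 3*q - 10) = (q - 5)*(q + 4)*(q + 2)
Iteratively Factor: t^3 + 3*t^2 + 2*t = (t)*(t^2 + 3*t + 2) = t*(t + 2)*(t + 1)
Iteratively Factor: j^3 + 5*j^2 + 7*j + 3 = (j + 1)*(j^2 + 4*j + 3) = (j + 1)^2*(j + 3)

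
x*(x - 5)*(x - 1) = x^3 - 6*x^2 + 5*x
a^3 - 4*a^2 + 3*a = a*(a - 3)*(a - 1)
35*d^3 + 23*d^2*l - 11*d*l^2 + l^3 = (-7*d + l)*(-5*d + l)*(d + l)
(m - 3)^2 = m^2 - 6*m + 9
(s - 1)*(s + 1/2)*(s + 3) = s^3 + 5*s^2/2 - 2*s - 3/2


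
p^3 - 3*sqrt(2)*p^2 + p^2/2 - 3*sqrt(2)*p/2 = p*(p + 1/2)*(p - 3*sqrt(2))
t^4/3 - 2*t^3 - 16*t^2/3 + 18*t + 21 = (t/3 + 1/3)*(t - 7)*(t - 3)*(t + 3)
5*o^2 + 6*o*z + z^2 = (o + z)*(5*o + z)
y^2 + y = y*(y + 1)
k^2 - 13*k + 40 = (k - 8)*(k - 5)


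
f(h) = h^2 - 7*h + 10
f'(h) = 2*h - 7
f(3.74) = -2.19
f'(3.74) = 0.48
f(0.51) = 6.69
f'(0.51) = -5.98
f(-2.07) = 28.77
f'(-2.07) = -11.14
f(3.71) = -2.21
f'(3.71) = 0.42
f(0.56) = 6.39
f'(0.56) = -5.88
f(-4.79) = 66.47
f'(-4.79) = -16.58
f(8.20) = 19.84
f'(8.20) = 9.40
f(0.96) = 4.20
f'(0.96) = -5.08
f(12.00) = 70.00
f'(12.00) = 17.00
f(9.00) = 28.00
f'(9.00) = 11.00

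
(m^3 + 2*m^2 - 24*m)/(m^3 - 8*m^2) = (m^2 + 2*m - 24)/(m*(m - 8))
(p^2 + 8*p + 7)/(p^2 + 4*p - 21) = (p + 1)/(p - 3)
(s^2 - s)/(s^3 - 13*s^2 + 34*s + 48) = s*(s - 1)/(s^3 - 13*s^2 + 34*s + 48)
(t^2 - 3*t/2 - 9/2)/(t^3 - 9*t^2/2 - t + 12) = (t - 3)/(t^2 - 6*t + 8)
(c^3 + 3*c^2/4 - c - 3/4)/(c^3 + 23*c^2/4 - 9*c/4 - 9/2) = (c + 1)/(c + 6)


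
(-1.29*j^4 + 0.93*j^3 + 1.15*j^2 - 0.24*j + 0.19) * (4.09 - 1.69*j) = 2.1801*j^5 - 6.8478*j^4 + 1.8602*j^3 + 5.1091*j^2 - 1.3027*j + 0.7771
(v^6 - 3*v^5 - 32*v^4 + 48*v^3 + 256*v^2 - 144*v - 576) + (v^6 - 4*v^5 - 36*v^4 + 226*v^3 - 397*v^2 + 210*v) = 2*v^6 - 7*v^5 - 68*v^4 + 274*v^3 - 141*v^2 + 66*v - 576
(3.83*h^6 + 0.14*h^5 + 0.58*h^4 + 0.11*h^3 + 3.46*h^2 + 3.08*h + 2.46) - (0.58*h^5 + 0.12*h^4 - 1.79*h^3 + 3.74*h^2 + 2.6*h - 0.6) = 3.83*h^6 - 0.44*h^5 + 0.46*h^4 + 1.9*h^3 - 0.28*h^2 + 0.48*h + 3.06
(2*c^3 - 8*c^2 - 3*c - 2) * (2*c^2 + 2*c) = 4*c^5 - 12*c^4 - 22*c^3 - 10*c^2 - 4*c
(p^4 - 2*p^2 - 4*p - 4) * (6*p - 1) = 6*p^5 - p^4 - 12*p^3 - 22*p^2 - 20*p + 4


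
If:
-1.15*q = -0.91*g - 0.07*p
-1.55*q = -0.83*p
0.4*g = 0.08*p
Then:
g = 0.00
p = 0.00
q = 0.00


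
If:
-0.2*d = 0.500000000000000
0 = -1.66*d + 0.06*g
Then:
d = -2.50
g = -69.17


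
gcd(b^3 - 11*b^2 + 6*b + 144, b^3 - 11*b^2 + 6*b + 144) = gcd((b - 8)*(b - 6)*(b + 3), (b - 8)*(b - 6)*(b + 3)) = b^3 - 11*b^2 + 6*b + 144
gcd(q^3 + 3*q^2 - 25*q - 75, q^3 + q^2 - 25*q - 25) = q^2 - 25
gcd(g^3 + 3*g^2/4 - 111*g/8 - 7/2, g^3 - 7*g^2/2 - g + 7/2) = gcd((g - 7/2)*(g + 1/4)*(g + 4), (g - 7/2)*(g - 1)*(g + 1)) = g - 7/2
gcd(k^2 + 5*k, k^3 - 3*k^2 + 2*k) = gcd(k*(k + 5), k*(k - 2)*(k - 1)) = k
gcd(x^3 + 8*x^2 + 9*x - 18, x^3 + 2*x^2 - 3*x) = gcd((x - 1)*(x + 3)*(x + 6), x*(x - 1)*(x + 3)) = x^2 + 2*x - 3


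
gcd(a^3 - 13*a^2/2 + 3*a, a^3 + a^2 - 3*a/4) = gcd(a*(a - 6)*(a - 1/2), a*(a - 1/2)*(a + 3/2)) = a^2 - a/2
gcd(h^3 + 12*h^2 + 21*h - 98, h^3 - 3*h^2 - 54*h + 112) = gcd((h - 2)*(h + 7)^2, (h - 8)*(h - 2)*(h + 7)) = h^2 + 5*h - 14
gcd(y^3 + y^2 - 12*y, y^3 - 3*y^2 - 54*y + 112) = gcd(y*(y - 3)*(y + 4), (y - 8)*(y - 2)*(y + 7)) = 1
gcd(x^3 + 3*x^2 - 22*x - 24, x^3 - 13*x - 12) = x^2 - 3*x - 4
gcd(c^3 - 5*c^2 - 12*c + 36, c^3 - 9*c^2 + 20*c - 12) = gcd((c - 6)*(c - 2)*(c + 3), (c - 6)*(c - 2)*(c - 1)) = c^2 - 8*c + 12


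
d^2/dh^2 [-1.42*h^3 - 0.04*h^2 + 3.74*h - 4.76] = -8.52*h - 0.08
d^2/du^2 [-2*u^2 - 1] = -4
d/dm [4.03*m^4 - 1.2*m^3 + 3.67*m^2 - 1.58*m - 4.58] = 16.12*m^3 - 3.6*m^2 + 7.34*m - 1.58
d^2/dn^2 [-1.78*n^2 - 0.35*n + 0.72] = -3.56000000000000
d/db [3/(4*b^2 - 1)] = -24*b/(4*b^2 - 1)^2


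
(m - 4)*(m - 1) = m^2 - 5*m + 4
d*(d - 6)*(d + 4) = d^3 - 2*d^2 - 24*d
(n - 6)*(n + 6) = n^2 - 36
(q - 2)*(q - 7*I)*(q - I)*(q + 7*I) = q^4 - 2*q^3 - I*q^3 + 49*q^2 + 2*I*q^2 - 98*q - 49*I*q + 98*I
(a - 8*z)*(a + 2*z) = a^2 - 6*a*z - 16*z^2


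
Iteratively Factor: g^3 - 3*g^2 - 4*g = (g)*(g^2 - 3*g - 4) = g*(g + 1)*(g - 4)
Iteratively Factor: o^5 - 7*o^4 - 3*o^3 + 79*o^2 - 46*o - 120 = (o - 4)*(o^4 - 3*o^3 - 15*o^2 + 19*o + 30) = (o - 5)*(o - 4)*(o^3 + 2*o^2 - 5*o - 6) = (o - 5)*(o - 4)*(o - 2)*(o^2 + 4*o + 3) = (o - 5)*(o - 4)*(o - 2)*(o + 1)*(o + 3)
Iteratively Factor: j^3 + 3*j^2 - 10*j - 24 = (j - 3)*(j^2 + 6*j + 8) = (j - 3)*(j + 4)*(j + 2)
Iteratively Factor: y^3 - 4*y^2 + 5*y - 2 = (y - 1)*(y^2 - 3*y + 2) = (y - 2)*(y - 1)*(y - 1)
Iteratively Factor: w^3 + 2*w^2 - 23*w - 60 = (w + 3)*(w^2 - w - 20) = (w - 5)*(w + 3)*(w + 4)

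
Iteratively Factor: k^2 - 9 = (k - 3)*(k + 3)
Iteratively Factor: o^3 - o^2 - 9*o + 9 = (o + 3)*(o^2 - 4*o + 3) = (o - 3)*(o + 3)*(o - 1)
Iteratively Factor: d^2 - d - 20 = (d + 4)*(d - 5)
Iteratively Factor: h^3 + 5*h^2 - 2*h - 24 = (h - 2)*(h^2 + 7*h + 12) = (h - 2)*(h + 3)*(h + 4)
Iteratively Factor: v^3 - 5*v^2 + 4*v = (v - 4)*(v^2 - v) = (v - 4)*(v - 1)*(v)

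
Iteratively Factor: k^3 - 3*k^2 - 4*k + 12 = (k + 2)*(k^2 - 5*k + 6) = (k - 3)*(k + 2)*(k - 2)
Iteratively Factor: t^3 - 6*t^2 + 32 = (t - 4)*(t^2 - 2*t - 8) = (t - 4)^2*(t + 2)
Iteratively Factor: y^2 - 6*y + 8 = (y - 2)*(y - 4)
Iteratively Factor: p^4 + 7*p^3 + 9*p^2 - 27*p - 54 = (p + 3)*(p^3 + 4*p^2 - 3*p - 18) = (p - 2)*(p + 3)*(p^2 + 6*p + 9) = (p - 2)*(p + 3)^2*(p + 3)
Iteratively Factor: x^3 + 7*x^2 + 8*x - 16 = (x - 1)*(x^2 + 8*x + 16) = (x - 1)*(x + 4)*(x + 4)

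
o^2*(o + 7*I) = o^3 + 7*I*o^2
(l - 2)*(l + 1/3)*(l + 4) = l^3 + 7*l^2/3 - 22*l/3 - 8/3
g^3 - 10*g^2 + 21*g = g*(g - 7)*(g - 3)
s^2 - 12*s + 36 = (s - 6)^2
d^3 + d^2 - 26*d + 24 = (d - 4)*(d - 1)*(d + 6)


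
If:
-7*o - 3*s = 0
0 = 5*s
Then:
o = 0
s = 0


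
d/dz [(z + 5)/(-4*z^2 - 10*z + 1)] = (4*z^2 + 40*z + 51)/(16*z^4 + 80*z^3 + 92*z^2 - 20*z + 1)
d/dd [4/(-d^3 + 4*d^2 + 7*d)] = 4*(3*d^2 - 8*d - 7)/(d^2*(-d^2 + 4*d + 7)^2)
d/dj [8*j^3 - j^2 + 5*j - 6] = 24*j^2 - 2*j + 5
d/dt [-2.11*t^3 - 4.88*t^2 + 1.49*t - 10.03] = -6.33*t^2 - 9.76*t + 1.49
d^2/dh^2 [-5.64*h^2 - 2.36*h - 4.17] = -11.2800000000000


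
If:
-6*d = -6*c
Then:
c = d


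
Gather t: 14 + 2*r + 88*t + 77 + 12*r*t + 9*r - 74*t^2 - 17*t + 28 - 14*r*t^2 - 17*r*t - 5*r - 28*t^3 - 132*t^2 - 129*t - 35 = 6*r - 28*t^3 + t^2*(-14*r - 206) + t*(-5*r - 58) + 84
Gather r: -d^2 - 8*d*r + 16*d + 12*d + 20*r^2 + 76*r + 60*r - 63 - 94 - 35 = -d^2 + 28*d + 20*r^2 + r*(136 - 8*d) - 192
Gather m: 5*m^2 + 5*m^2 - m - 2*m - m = 10*m^2 - 4*m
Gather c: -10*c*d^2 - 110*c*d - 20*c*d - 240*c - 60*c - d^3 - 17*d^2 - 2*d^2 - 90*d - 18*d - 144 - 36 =c*(-10*d^2 - 130*d - 300) - d^3 - 19*d^2 - 108*d - 180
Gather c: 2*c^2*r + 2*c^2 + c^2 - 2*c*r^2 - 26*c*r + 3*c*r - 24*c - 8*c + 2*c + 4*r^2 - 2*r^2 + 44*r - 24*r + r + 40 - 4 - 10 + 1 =c^2*(2*r + 3) + c*(-2*r^2 - 23*r - 30) + 2*r^2 + 21*r + 27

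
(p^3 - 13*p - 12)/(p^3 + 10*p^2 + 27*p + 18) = (p - 4)/(p + 6)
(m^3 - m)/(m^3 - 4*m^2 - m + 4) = m/(m - 4)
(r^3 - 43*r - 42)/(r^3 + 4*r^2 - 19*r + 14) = (r^3 - 43*r - 42)/(r^3 + 4*r^2 - 19*r + 14)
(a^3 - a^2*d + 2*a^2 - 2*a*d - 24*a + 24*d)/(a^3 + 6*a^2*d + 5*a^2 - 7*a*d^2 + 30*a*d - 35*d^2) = (a^2 + 2*a - 24)/(a^2 + 7*a*d + 5*a + 35*d)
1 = 1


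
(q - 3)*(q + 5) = q^2 + 2*q - 15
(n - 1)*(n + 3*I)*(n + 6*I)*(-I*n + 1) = -I*n^4 + 10*n^3 + I*n^3 - 10*n^2 + 27*I*n^2 - 18*n - 27*I*n + 18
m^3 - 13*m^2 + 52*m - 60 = (m - 6)*(m - 5)*(m - 2)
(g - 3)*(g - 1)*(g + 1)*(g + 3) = g^4 - 10*g^2 + 9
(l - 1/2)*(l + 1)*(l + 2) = l^3 + 5*l^2/2 + l/2 - 1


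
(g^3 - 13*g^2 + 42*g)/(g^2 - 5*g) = (g^2 - 13*g + 42)/(g - 5)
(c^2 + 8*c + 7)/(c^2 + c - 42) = (c + 1)/(c - 6)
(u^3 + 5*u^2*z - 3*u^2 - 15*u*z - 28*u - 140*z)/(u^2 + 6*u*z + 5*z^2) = (u^2 - 3*u - 28)/(u + z)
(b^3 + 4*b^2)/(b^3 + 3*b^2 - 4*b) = b/(b - 1)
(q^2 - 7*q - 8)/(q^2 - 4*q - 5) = (q - 8)/(q - 5)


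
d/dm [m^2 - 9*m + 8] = 2*m - 9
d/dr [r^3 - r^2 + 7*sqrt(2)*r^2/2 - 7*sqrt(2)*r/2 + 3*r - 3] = 3*r^2 - 2*r + 7*sqrt(2)*r - 7*sqrt(2)/2 + 3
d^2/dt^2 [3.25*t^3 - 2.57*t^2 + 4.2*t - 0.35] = 19.5*t - 5.14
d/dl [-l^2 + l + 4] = 1 - 2*l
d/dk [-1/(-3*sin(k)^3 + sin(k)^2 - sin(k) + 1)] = (-9*sin(k)^2 + 2*sin(k) - 1)*cos(k)/(3*sin(k)^3 - sin(k)^2 + sin(k) - 1)^2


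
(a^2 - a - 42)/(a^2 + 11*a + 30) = (a - 7)/(a + 5)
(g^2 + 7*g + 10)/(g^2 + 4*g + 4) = (g + 5)/(g + 2)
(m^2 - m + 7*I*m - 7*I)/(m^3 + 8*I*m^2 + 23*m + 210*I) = (m - 1)/(m^2 + I*m + 30)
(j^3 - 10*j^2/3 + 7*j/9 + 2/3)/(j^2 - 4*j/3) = (9*j^3 - 30*j^2 + 7*j + 6)/(3*j*(3*j - 4))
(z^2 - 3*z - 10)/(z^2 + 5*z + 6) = (z - 5)/(z + 3)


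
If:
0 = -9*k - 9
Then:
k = -1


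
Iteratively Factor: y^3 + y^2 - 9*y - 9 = (y + 1)*(y^2 - 9) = (y - 3)*(y + 1)*(y + 3)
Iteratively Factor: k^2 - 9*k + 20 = (k - 5)*(k - 4)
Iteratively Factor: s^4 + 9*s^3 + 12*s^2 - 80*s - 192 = (s + 4)*(s^3 + 5*s^2 - 8*s - 48) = (s + 4)^2*(s^2 + s - 12) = (s + 4)^3*(s - 3)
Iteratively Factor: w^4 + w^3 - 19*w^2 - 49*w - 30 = (w - 5)*(w^3 + 6*w^2 + 11*w + 6) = (w - 5)*(w + 3)*(w^2 + 3*w + 2) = (w - 5)*(w + 1)*(w + 3)*(w + 2)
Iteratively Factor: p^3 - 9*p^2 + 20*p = (p)*(p^2 - 9*p + 20) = p*(p - 4)*(p - 5)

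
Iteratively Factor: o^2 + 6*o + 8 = (o + 2)*(o + 4)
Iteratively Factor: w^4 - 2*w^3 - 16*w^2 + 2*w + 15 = (w + 3)*(w^3 - 5*w^2 - w + 5) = (w + 1)*(w + 3)*(w^2 - 6*w + 5) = (w - 5)*(w + 1)*(w + 3)*(w - 1)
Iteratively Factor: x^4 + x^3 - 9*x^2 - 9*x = (x + 1)*(x^3 - 9*x) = x*(x + 1)*(x^2 - 9) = x*(x + 1)*(x + 3)*(x - 3)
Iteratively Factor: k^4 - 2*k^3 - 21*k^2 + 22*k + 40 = (k + 4)*(k^3 - 6*k^2 + 3*k + 10) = (k - 5)*(k + 4)*(k^2 - k - 2) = (k - 5)*(k - 2)*(k + 4)*(k + 1)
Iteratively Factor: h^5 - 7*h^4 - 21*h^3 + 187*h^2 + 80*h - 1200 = (h + 3)*(h^4 - 10*h^3 + 9*h^2 + 160*h - 400) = (h + 3)*(h + 4)*(h^3 - 14*h^2 + 65*h - 100) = (h - 5)*(h + 3)*(h + 4)*(h^2 - 9*h + 20) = (h - 5)*(h - 4)*(h + 3)*(h + 4)*(h - 5)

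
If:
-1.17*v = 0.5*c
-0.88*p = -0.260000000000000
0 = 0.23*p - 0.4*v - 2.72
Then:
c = 15.51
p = 0.30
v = -6.63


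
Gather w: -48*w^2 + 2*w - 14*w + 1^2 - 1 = -48*w^2 - 12*w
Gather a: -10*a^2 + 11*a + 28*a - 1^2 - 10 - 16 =-10*a^2 + 39*a - 27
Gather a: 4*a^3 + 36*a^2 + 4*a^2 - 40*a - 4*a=4*a^3 + 40*a^2 - 44*a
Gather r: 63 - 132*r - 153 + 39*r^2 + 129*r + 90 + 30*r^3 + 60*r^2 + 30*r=30*r^3 + 99*r^2 + 27*r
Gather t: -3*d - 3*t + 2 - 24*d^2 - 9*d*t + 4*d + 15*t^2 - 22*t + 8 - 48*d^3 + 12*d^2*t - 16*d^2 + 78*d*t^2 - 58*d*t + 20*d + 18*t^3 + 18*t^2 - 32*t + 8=-48*d^3 - 40*d^2 + 21*d + 18*t^3 + t^2*(78*d + 33) + t*(12*d^2 - 67*d - 57) + 18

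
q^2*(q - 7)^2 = q^4 - 14*q^3 + 49*q^2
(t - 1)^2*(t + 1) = t^3 - t^2 - t + 1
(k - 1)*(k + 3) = k^2 + 2*k - 3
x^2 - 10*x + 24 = (x - 6)*(x - 4)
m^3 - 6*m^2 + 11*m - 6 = (m - 3)*(m - 2)*(m - 1)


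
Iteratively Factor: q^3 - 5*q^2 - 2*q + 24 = (q - 3)*(q^2 - 2*q - 8) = (q - 4)*(q - 3)*(q + 2)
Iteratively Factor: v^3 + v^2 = (v + 1)*(v^2) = v*(v + 1)*(v)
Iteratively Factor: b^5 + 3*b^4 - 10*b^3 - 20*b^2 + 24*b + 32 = (b + 1)*(b^4 + 2*b^3 - 12*b^2 - 8*b + 32) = (b - 2)*(b + 1)*(b^3 + 4*b^2 - 4*b - 16) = (b - 2)*(b + 1)*(b + 2)*(b^2 + 2*b - 8) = (b - 2)*(b + 1)*(b + 2)*(b + 4)*(b - 2)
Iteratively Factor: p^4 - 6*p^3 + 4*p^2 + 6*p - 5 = (p + 1)*(p^3 - 7*p^2 + 11*p - 5) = (p - 1)*(p + 1)*(p^2 - 6*p + 5) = (p - 5)*(p - 1)*(p + 1)*(p - 1)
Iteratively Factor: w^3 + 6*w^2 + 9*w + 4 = (w + 4)*(w^2 + 2*w + 1) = (w + 1)*(w + 4)*(w + 1)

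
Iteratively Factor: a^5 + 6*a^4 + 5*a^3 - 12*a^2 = (a + 4)*(a^4 + 2*a^3 - 3*a^2) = a*(a + 4)*(a^3 + 2*a^2 - 3*a) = a*(a + 3)*(a + 4)*(a^2 - a) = a^2*(a + 3)*(a + 4)*(a - 1)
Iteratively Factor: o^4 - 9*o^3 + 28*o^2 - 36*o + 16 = (o - 2)*(o^3 - 7*o^2 + 14*o - 8) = (o - 4)*(o - 2)*(o^2 - 3*o + 2) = (o - 4)*(o - 2)*(o - 1)*(o - 2)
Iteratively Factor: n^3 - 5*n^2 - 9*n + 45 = (n - 5)*(n^2 - 9) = (n - 5)*(n - 3)*(n + 3)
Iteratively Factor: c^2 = (c)*(c)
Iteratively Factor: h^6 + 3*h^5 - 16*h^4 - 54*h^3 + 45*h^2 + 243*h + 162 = (h + 2)*(h^5 + h^4 - 18*h^3 - 18*h^2 + 81*h + 81) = (h + 2)*(h + 3)*(h^4 - 2*h^3 - 12*h^2 + 18*h + 27) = (h - 3)*(h + 2)*(h + 3)*(h^3 + h^2 - 9*h - 9) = (h - 3)^2*(h + 2)*(h + 3)*(h^2 + 4*h + 3) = (h - 3)^2*(h + 1)*(h + 2)*(h + 3)*(h + 3)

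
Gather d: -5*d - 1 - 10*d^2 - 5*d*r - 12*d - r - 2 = -10*d^2 + d*(-5*r - 17) - r - 3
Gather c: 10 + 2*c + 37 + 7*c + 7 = 9*c + 54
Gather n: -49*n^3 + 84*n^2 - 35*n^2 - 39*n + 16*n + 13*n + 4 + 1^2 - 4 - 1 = -49*n^3 + 49*n^2 - 10*n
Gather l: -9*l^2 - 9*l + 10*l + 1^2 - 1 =-9*l^2 + l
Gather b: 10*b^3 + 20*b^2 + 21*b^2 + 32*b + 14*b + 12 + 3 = 10*b^3 + 41*b^2 + 46*b + 15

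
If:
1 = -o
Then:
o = -1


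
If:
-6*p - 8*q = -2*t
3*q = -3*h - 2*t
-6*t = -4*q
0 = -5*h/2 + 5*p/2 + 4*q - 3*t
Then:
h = 0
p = 0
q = 0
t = 0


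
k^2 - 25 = (k - 5)*(k + 5)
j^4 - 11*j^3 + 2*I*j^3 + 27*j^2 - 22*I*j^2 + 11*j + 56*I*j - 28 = (j - 7)*(j - 4)*(j + I)^2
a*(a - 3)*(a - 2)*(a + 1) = a^4 - 4*a^3 + a^2 + 6*a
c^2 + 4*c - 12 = (c - 2)*(c + 6)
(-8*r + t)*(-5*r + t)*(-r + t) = -40*r^3 + 53*r^2*t - 14*r*t^2 + t^3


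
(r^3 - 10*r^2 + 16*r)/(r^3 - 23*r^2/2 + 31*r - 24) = 2*r/(2*r - 3)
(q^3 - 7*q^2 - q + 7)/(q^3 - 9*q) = (q^3 - 7*q^2 - q + 7)/(q*(q^2 - 9))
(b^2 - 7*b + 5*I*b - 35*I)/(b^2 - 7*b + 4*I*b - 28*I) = (b + 5*I)/(b + 4*I)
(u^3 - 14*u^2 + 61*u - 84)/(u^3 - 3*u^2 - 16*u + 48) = (u - 7)/(u + 4)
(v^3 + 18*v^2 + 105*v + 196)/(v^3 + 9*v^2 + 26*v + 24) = (v^2 + 14*v + 49)/(v^2 + 5*v + 6)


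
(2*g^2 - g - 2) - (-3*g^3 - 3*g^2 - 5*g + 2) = 3*g^3 + 5*g^2 + 4*g - 4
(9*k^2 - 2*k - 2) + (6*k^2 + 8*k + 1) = 15*k^2 + 6*k - 1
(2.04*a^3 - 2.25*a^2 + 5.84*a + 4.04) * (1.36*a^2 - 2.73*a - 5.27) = 2.7744*a^5 - 8.6292*a^4 + 3.3341*a^3 + 1.4087*a^2 - 41.806*a - 21.2908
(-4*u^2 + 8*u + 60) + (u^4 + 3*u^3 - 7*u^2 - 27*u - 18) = u^4 + 3*u^3 - 11*u^2 - 19*u + 42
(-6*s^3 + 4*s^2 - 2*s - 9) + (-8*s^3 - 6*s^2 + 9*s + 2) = -14*s^3 - 2*s^2 + 7*s - 7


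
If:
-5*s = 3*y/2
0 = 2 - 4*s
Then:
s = 1/2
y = -5/3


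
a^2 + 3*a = a*(a + 3)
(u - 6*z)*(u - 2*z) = u^2 - 8*u*z + 12*z^2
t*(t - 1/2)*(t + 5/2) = t^3 + 2*t^2 - 5*t/4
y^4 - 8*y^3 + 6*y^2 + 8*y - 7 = (y - 7)*(y - 1)^2*(y + 1)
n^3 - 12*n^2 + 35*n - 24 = (n - 8)*(n - 3)*(n - 1)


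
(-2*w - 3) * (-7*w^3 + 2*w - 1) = 14*w^4 + 21*w^3 - 4*w^2 - 4*w + 3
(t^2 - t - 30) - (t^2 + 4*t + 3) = -5*t - 33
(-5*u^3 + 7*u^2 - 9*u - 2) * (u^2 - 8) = -5*u^5 + 7*u^4 + 31*u^3 - 58*u^2 + 72*u + 16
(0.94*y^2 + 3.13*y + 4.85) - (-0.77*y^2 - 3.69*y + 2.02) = 1.71*y^2 + 6.82*y + 2.83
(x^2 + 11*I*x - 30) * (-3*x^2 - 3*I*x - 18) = -3*x^4 - 36*I*x^3 + 105*x^2 - 108*I*x + 540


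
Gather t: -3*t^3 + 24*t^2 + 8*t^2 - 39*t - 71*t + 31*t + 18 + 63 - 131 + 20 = -3*t^3 + 32*t^2 - 79*t - 30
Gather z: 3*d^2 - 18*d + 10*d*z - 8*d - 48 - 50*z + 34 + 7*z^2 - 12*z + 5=3*d^2 - 26*d + 7*z^2 + z*(10*d - 62) - 9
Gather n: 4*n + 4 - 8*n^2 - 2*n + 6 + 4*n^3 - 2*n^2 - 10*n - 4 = 4*n^3 - 10*n^2 - 8*n + 6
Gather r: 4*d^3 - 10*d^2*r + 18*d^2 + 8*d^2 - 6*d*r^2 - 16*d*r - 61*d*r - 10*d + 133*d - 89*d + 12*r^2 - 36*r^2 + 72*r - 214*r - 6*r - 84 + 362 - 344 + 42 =4*d^3 + 26*d^2 + 34*d + r^2*(-6*d - 24) + r*(-10*d^2 - 77*d - 148) - 24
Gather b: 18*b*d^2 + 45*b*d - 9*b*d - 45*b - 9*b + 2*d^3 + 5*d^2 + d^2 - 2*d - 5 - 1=b*(18*d^2 + 36*d - 54) + 2*d^3 + 6*d^2 - 2*d - 6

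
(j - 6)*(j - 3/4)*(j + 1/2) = j^3 - 25*j^2/4 + 9*j/8 + 9/4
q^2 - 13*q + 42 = (q - 7)*(q - 6)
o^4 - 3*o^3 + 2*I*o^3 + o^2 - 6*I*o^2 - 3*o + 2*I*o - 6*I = (o - 3)*(o - I)*(o + I)*(o + 2*I)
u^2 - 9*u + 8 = (u - 8)*(u - 1)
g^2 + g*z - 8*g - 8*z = (g - 8)*(g + z)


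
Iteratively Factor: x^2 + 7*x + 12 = (x + 4)*(x + 3)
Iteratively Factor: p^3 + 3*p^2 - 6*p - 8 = (p + 4)*(p^2 - p - 2) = (p + 1)*(p + 4)*(p - 2)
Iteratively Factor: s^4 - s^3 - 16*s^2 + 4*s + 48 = (s + 3)*(s^3 - 4*s^2 - 4*s + 16) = (s + 2)*(s + 3)*(s^2 - 6*s + 8) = (s - 2)*(s + 2)*(s + 3)*(s - 4)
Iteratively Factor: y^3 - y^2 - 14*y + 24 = (y - 3)*(y^2 + 2*y - 8) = (y - 3)*(y + 4)*(y - 2)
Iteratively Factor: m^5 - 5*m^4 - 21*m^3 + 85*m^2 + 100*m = (m)*(m^4 - 5*m^3 - 21*m^2 + 85*m + 100) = m*(m - 5)*(m^3 - 21*m - 20) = m*(m - 5)*(m + 1)*(m^2 - m - 20) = m*(m - 5)^2*(m + 1)*(m + 4)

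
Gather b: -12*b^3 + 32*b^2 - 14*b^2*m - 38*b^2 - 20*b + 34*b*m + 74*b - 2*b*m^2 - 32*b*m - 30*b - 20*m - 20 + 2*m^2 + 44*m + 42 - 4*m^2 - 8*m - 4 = -12*b^3 + b^2*(-14*m - 6) + b*(-2*m^2 + 2*m + 24) - 2*m^2 + 16*m + 18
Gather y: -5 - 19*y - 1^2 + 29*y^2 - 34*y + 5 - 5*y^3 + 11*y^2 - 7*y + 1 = -5*y^3 + 40*y^2 - 60*y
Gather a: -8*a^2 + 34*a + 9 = -8*a^2 + 34*a + 9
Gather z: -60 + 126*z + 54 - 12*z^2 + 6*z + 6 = -12*z^2 + 132*z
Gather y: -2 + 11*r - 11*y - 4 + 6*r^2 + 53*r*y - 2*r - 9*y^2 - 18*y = 6*r^2 + 9*r - 9*y^2 + y*(53*r - 29) - 6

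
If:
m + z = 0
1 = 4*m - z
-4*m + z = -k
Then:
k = 1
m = 1/5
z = -1/5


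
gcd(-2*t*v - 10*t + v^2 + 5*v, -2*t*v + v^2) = 2*t - v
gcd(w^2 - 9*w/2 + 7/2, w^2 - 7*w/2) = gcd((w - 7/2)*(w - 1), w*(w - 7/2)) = w - 7/2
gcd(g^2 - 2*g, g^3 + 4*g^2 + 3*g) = g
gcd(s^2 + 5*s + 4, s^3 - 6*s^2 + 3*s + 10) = s + 1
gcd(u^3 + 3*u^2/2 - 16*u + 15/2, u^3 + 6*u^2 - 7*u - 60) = u^2 + 2*u - 15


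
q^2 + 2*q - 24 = (q - 4)*(q + 6)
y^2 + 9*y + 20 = (y + 4)*(y + 5)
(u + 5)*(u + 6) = u^2 + 11*u + 30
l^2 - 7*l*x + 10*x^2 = (l - 5*x)*(l - 2*x)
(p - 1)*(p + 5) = p^2 + 4*p - 5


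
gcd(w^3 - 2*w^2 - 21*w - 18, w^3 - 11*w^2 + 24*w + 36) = w^2 - 5*w - 6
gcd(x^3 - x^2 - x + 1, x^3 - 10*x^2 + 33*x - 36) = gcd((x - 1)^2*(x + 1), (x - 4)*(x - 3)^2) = 1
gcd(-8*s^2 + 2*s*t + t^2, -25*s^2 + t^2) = 1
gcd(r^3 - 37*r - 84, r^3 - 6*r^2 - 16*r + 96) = r + 4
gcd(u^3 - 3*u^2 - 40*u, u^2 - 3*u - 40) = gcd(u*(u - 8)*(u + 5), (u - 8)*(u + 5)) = u^2 - 3*u - 40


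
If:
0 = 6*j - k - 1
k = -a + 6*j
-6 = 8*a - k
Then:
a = 1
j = 5/2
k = 14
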